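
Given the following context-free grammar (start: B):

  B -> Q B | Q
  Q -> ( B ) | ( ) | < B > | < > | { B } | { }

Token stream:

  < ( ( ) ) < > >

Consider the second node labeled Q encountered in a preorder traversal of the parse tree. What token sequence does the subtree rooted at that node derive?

( ( ) )

[B [Q < [B [Q ( [B [Q ( )]] )] [B [Q < >]]] >]]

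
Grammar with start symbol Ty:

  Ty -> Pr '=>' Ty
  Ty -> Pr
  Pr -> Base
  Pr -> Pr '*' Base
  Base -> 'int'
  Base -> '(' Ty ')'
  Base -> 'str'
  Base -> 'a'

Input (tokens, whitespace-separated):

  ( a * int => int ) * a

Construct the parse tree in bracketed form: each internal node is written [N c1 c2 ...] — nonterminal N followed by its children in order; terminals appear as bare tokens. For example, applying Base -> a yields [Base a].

Ty
Pr
Pr * Base
Base * Base
( Ty ) * Base
( Pr => Ty ) * Base
( Pr * Base => Ty ) * Base
( Base * Base => Ty ) * Base
( a * Base => Ty ) * Base
( a * int => Ty ) * Base
( a * int => Pr ) * Base
( a * int => Base ) * Base
( a * int => int ) * Base
( a * int => int ) * a

[Ty [Pr [Pr [Base ( [Ty [Pr [Pr [Base a]] * [Base int]] => [Ty [Pr [Base int]]]] )]] * [Base a]]]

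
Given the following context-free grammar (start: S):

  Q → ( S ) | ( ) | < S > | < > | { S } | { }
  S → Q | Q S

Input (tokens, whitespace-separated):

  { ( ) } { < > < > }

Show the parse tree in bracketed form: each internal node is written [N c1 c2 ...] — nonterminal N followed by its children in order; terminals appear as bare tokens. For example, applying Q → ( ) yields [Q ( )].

[S [Q { [S [Q ( )]] }] [S [Q { [S [Q < >] [S [Q < >]]] }]]]

S
Q S
{ S } S
{ Q } S
{ ( ) } S
{ ( ) } Q
{ ( ) } { S }
{ ( ) } { Q S }
{ ( ) } { < > S }
{ ( ) } { < > Q }
{ ( ) } { < > < > }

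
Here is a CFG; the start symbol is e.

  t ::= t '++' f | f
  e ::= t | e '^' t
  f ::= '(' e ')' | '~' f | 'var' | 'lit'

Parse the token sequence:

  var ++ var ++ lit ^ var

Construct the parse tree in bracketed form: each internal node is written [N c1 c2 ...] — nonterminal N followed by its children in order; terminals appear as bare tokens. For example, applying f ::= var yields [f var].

[e [e [t [t [t [f var]] ++ [f var]] ++ [f lit]]] ^ [t [f var]]]

e
e ^ t
t ^ t
t ++ f ^ t
t ++ f ++ f ^ t
f ++ f ++ f ^ t
var ++ f ++ f ^ t
var ++ var ++ f ^ t
var ++ var ++ lit ^ t
var ++ var ++ lit ^ f
var ++ var ++ lit ^ var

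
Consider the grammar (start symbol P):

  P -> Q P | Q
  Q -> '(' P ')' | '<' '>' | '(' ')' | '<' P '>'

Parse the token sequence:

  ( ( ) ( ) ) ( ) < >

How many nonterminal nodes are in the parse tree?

10

[P [Q ( [P [Q ( )] [P [Q ( )]]] )] [P [Q ( )] [P [Q < >]]]]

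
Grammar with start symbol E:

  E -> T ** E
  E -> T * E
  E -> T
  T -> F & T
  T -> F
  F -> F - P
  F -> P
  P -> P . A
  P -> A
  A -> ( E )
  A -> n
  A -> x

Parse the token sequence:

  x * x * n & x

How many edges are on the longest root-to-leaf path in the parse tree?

8

[E [T [F [P [A x]]]] * [E [T [F [P [A x]]]] * [E [T [F [P [A n]]] & [T [F [P [A x]]]]]]]]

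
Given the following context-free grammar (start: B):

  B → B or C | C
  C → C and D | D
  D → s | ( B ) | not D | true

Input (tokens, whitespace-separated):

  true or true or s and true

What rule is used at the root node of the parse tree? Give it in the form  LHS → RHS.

B → B or C

[B [B [B [C [D true]]] or [C [D true]]] or [C [C [D s]] and [D true]]]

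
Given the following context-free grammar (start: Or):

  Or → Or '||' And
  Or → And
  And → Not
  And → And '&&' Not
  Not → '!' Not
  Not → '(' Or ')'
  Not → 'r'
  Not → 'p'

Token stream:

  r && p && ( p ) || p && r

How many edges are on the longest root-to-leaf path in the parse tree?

7

[Or [Or [And [And [And [Not r]] && [Not p]] && [Not ( [Or [And [Not p]]] )]]] || [And [And [Not p]] && [Not r]]]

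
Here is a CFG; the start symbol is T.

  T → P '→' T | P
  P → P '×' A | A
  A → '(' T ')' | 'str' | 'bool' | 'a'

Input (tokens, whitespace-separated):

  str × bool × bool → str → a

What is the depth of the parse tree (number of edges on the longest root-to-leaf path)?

[T [P [P [P [A str]] × [A bool]] × [A bool]] → [T [P [A str]] → [T [P [A a]]]]]

5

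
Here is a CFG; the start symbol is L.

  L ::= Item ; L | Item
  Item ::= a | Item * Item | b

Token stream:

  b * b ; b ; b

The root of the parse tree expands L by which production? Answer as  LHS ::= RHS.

[L [Item [Item b] * [Item b]] ; [L [Item b] ; [L [Item b]]]]

L ::= Item ; L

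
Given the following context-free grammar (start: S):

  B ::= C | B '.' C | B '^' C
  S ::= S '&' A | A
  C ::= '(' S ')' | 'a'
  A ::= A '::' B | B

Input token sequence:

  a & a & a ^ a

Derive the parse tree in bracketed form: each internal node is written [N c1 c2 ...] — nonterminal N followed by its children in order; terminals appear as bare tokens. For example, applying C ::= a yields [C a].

[S [S [S [A [B [C a]]]] & [A [B [C a]]]] & [A [B [B [C a]] ^ [C a]]]]

S
S & A
S & A & A
A & A & A
B & A & A
C & A & A
a & A & A
a & B & A
a & C & A
a & a & A
a & a & B
a & a & B ^ C
a & a & C ^ C
a & a & a ^ C
a & a & a ^ a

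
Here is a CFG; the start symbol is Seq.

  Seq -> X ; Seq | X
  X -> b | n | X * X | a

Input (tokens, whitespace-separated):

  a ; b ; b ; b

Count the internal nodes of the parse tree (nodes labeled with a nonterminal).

8

[Seq [X a] ; [Seq [X b] ; [Seq [X b] ; [Seq [X b]]]]]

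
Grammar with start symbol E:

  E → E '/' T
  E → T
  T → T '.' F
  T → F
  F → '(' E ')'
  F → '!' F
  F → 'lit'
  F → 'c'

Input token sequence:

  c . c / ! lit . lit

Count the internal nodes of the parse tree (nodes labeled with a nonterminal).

[E [E [T [T [F c]] . [F c]]] / [T [T [F ! [F lit]]] . [F lit]]]

11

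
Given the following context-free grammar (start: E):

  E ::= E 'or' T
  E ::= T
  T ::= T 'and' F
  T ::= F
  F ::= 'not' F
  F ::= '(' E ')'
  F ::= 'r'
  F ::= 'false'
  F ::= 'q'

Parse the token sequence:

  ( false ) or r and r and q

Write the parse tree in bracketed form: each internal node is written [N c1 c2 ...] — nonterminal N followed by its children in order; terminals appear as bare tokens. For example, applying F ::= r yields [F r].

[E [E [T [F ( [E [T [F false]]] )]]] or [T [T [T [F r]] and [F r]] and [F q]]]

E
E or T
T or T
F or T
( E ) or T
( T ) or T
( F ) or T
( false ) or T
( false ) or T and F
( false ) or T and F and F
( false ) or F and F and F
( false ) or r and F and F
( false ) or r and r and F
( false ) or r and r and q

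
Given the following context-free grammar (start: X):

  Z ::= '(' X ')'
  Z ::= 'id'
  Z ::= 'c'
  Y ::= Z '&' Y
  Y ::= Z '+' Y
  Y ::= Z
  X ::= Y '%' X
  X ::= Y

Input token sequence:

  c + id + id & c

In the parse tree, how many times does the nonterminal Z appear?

4

[X [Y [Z c] + [Y [Z id] + [Y [Z id] & [Y [Z c]]]]]]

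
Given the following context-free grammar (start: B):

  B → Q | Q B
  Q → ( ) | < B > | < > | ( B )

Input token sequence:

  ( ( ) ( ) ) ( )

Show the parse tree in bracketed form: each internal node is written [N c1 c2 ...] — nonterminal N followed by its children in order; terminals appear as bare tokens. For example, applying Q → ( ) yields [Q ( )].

[B [Q ( [B [Q ( )] [B [Q ( )]]] )] [B [Q ( )]]]

B
Q B
( B ) B
( Q B ) B
( ( ) B ) B
( ( ) Q ) B
( ( ) ( ) ) B
( ( ) ( ) ) Q
( ( ) ( ) ) ( )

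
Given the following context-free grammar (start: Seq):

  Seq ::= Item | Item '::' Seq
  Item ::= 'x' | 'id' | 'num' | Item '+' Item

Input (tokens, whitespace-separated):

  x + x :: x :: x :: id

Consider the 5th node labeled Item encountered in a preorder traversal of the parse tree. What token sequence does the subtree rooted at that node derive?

x

[Seq [Item [Item x] + [Item x]] :: [Seq [Item x] :: [Seq [Item x] :: [Seq [Item id]]]]]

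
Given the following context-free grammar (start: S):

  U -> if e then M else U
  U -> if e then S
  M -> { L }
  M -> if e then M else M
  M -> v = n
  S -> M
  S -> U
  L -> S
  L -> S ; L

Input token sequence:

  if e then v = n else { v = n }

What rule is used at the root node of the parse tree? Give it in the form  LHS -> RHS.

[S [M if e then [M v = n] else [M { [L [S [M v = n]]] }]]]

S -> M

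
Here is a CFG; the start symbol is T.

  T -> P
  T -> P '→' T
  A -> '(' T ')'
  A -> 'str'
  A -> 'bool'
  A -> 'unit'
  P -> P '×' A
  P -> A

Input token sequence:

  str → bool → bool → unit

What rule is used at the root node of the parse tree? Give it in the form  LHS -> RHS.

[T [P [A str]] → [T [P [A bool]] → [T [P [A bool]] → [T [P [A unit]]]]]]

T -> P '→' T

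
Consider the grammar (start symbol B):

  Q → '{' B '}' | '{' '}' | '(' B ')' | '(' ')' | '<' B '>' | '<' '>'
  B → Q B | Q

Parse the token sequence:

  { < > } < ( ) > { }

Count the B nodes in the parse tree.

[B [Q { [B [Q < >]] }] [B [Q < [B [Q ( )]] >] [B [Q { }]]]]

5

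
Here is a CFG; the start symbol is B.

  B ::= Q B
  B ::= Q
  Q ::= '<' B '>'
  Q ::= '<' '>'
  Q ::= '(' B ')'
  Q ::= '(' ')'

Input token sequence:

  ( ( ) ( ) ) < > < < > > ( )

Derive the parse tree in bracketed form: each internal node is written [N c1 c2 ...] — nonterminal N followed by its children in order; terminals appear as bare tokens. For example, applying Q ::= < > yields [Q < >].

B
Q B
( B ) B
( Q B ) B
( ( ) B ) B
( ( ) Q ) B
( ( ) ( ) ) B
( ( ) ( ) ) Q B
( ( ) ( ) ) < > B
( ( ) ( ) ) < > Q B
( ( ) ( ) ) < > < B > B
( ( ) ( ) ) < > < Q > B
( ( ) ( ) ) < > < < > > B
( ( ) ( ) ) < > < < > > Q
( ( ) ( ) ) < > < < > > ( )

[B [Q ( [B [Q ( )] [B [Q ( )]]] )] [B [Q < >] [B [Q < [B [Q < >]] >] [B [Q ( )]]]]]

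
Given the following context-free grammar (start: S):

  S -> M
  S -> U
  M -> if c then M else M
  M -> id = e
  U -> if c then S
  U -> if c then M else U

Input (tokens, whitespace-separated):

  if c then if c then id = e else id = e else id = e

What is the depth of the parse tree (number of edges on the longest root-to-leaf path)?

[S [M if c then [M if c then [M id = e] else [M id = e]] else [M id = e]]]

4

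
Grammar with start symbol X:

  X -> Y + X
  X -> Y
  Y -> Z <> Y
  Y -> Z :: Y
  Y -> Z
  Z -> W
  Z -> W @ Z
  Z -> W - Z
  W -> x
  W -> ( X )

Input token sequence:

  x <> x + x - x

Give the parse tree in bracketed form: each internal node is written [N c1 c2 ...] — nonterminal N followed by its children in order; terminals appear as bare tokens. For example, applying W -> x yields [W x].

[X [Y [Z [W x]] <> [Y [Z [W x]]]] + [X [Y [Z [W x] - [Z [W x]]]]]]

X
Y + X
Z <> Y + X
W <> Y + X
x <> Y + X
x <> Z + X
x <> W + X
x <> x + X
x <> x + Y
x <> x + Z
x <> x + W - Z
x <> x + x - Z
x <> x + x - W
x <> x + x - x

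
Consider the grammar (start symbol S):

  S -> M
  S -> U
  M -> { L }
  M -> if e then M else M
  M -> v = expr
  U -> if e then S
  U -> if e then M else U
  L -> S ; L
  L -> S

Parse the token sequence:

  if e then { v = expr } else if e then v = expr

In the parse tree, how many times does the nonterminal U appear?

[S [U if e then [M { [L [S [M v = expr]]] }] else [U if e then [S [M v = expr]]]]]

2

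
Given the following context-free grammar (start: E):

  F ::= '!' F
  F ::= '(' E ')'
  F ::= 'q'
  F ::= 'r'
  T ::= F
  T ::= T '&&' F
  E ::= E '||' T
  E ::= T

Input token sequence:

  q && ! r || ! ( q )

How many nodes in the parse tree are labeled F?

[E [E [T [T [F q]] && [F ! [F r]]]] || [T [F ! [F ( [E [T [F q]]] )]]]]

6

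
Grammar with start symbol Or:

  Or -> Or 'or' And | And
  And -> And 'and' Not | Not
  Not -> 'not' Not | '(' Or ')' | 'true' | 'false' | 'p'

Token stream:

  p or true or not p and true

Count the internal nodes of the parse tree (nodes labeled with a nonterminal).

12

[Or [Or [Or [And [Not p]]] or [And [Not true]]] or [And [And [Not not [Not p]]] and [Not true]]]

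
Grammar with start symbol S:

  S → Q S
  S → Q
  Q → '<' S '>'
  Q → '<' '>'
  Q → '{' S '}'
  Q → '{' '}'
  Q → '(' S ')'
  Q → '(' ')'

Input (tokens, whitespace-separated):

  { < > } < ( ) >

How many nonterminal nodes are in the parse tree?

8

[S [Q { [S [Q < >]] }] [S [Q < [S [Q ( )]] >]]]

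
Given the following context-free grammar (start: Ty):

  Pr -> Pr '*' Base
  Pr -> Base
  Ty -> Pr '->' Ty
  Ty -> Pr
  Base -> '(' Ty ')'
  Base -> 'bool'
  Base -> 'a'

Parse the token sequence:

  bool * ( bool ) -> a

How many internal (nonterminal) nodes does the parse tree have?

[Ty [Pr [Pr [Base bool]] * [Base ( [Ty [Pr [Base bool]]] )]] -> [Ty [Pr [Base a]]]]

11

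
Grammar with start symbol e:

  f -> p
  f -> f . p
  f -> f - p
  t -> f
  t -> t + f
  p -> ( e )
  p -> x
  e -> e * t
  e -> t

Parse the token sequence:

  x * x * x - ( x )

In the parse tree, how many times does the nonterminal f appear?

[e [e [e [t [f [p x]]]] * [t [f [p x]]]] * [t [f [f [p x]] - [p ( [e [t [f [p x]]]] )]]]]

5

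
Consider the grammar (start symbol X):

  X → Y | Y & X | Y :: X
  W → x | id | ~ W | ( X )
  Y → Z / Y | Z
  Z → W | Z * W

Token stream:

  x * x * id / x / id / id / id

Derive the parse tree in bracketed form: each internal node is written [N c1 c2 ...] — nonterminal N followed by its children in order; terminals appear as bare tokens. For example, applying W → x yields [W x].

[X [Y [Z [Z [Z [W x]] * [W x]] * [W id]] / [Y [Z [W x]] / [Y [Z [W id]] / [Y [Z [W id]] / [Y [Z [W id]]]]]]]]

X
Y
Z / Y
Z * W / Y
Z * W * W / Y
W * W * W / Y
x * W * W / Y
x * x * W / Y
x * x * id / Y
x * x * id / Z / Y
x * x * id / W / Y
x * x * id / x / Y
x * x * id / x / Z / Y
x * x * id / x / W / Y
x * x * id / x / id / Y
x * x * id / x / id / Z / Y
x * x * id / x / id / W / Y
x * x * id / x / id / id / Y
x * x * id / x / id / id / Z
x * x * id / x / id / id / W
x * x * id / x / id / id / id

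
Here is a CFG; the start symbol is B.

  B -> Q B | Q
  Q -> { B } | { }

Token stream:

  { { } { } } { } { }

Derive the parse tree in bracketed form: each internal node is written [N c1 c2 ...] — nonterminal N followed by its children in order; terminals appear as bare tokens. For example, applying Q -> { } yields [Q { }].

[B [Q { [B [Q { }] [B [Q { }]]] }] [B [Q { }] [B [Q { }]]]]

B
Q B
{ B } B
{ Q B } B
{ { } B } B
{ { } Q } B
{ { } { } } B
{ { } { } } Q B
{ { } { } } { } B
{ { } { } } { } Q
{ { } { } } { } { }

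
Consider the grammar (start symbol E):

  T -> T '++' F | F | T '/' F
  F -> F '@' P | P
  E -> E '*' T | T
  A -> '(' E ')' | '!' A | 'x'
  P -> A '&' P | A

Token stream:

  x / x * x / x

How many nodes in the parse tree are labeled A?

4

[E [E [T [T [F [P [A x]]]] / [F [P [A x]]]]] * [T [T [F [P [A x]]]] / [F [P [A x]]]]]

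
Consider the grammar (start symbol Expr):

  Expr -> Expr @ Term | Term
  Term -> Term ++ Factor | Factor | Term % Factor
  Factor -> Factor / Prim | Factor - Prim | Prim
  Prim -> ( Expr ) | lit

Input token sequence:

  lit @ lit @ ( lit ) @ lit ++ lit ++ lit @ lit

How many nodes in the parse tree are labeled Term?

8

[Expr [Expr [Expr [Expr [Expr [Term [Factor [Prim lit]]]] @ [Term [Factor [Prim lit]]]] @ [Term [Factor [Prim ( [Expr [Term [Factor [Prim lit]]]] )]]]] @ [Term [Term [Term [Factor [Prim lit]]] ++ [Factor [Prim lit]]] ++ [Factor [Prim lit]]]] @ [Term [Factor [Prim lit]]]]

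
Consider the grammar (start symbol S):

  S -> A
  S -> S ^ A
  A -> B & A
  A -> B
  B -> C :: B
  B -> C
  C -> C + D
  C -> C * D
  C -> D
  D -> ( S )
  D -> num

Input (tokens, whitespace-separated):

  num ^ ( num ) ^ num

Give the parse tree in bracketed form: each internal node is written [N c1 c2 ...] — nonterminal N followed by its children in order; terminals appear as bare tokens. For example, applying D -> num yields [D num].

S
S ^ A
S ^ A ^ A
A ^ A ^ A
B ^ A ^ A
C ^ A ^ A
D ^ A ^ A
num ^ A ^ A
num ^ B ^ A
num ^ C ^ A
num ^ D ^ A
num ^ ( S ) ^ A
num ^ ( A ) ^ A
num ^ ( B ) ^ A
num ^ ( C ) ^ A
num ^ ( D ) ^ A
num ^ ( num ) ^ A
num ^ ( num ) ^ B
num ^ ( num ) ^ C
num ^ ( num ) ^ D
num ^ ( num ) ^ num

[S [S [S [A [B [C [D num]]]]] ^ [A [B [C [D ( [S [A [B [C [D num]]]]] )]]]]] ^ [A [B [C [D num]]]]]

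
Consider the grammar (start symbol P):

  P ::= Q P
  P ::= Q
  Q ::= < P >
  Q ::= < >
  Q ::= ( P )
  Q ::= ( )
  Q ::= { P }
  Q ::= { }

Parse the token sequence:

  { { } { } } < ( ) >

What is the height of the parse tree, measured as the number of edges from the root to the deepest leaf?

[P [Q { [P [Q { }] [P [Q { }]]] }] [P [Q < [P [Q ( )]] >]]]

5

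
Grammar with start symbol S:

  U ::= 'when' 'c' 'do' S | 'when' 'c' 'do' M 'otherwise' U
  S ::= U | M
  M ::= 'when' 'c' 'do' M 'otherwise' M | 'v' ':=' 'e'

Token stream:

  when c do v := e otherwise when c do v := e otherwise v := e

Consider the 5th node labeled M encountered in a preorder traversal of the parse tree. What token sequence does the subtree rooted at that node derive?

[S [M when c do [M v := e] otherwise [M when c do [M v := e] otherwise [M v := e]]]]

v := e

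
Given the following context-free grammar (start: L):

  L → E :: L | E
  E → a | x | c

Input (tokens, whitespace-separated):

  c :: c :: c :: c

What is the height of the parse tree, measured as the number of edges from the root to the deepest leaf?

[L [E c] :: [L [E c] :: [L [E c] :: [L [E c]]]]]

5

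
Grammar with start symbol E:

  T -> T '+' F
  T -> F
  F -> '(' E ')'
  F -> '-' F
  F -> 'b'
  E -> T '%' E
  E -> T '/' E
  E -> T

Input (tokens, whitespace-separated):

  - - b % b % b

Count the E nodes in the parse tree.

[E [T [F - [F - [F b]]]] % [E [T [F b]] % [E [T [F b]]]]]

3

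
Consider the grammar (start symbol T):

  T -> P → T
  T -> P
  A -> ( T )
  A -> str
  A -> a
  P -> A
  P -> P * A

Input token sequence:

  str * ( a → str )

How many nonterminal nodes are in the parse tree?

11

[T [P [P [A str]] * [A ( [T [P [A a]] → [T [P [A str]]]] )]]]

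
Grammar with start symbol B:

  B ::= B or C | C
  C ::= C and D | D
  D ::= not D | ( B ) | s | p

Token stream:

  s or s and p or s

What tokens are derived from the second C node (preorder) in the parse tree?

[B [B [B [C [D s]]] or [C [C [D s]] and [D p]]] or [C [D s]]]

s and p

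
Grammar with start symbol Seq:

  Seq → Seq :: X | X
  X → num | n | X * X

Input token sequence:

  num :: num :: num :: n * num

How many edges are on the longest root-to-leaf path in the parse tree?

[Seq [Seq [Seq [Seq [X num]] :: [X num]] :: [X num]] :: [X [X n] * [X num]]]

5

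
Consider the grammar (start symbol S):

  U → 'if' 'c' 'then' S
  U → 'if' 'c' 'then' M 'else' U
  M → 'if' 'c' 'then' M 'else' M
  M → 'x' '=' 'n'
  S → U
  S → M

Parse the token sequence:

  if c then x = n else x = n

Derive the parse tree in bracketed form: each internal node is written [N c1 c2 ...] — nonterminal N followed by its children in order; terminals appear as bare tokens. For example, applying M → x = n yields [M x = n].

S
M
if c then M else M
if c then x = n else M
if c then x = n else x = n

[S [M if c then [M x = n] else [M x = n]]]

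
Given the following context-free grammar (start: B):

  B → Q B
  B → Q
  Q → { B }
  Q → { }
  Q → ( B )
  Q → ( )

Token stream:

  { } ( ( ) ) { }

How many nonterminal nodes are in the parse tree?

[B [Q { }] [B [Q ( [B [Q ( )]] )] [B [Q { }]]]]

8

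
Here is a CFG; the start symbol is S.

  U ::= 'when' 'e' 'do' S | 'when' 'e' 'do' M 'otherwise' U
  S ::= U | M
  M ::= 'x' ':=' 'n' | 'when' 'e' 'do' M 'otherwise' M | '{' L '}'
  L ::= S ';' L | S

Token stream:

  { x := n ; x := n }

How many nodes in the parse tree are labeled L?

[S [M { [L [S [M x := n]] ; [L [S [M x := n]]]] }]]

2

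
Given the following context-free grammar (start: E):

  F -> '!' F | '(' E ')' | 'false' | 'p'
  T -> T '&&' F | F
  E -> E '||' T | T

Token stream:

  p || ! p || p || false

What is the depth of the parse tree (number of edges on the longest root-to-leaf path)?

6

[E [E [E [E [T [F p]]] || [T [F ! [F p]]]] || [T [F p]]] || [T [F false]]]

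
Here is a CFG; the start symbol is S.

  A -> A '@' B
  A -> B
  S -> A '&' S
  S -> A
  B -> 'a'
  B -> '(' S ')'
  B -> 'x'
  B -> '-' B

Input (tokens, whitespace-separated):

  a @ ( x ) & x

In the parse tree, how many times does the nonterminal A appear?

[S [A [A [B a]] @ [B ( [S [A [B x]]] )]] & [S [A [B x]]]]

4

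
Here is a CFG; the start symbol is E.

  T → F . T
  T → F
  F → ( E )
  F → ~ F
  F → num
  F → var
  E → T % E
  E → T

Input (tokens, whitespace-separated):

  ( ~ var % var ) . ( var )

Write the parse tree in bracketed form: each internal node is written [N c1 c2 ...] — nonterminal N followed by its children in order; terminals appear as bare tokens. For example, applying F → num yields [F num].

E
T
F . T
( E ) . T
( T % E ) . T
( F % E ) . T
( ~ F % E ) . T
( ~ var % E ) . T
( ~ var % T ) . T
( ~ var % F ) . T
( ~ var % var ) . T
( ~ var % var ) . F
( ~ var % var ) . ( E )
( ~ var % var ) . ( T )
( ~ var % var ) . ( F )
( ~ var % var ) . ( var )

[E [T [F ( [E [T [F ~ [F var]]] % [E [T [F var]]]] )] . [T [F ( [E [T [F var]]] )]]]]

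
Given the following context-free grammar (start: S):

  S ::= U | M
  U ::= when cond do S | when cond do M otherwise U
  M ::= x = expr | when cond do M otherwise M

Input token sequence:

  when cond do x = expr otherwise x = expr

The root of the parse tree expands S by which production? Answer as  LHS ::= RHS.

[S [M when cond do [M x = expr] otherwise [M x = expr]]]

S ::= M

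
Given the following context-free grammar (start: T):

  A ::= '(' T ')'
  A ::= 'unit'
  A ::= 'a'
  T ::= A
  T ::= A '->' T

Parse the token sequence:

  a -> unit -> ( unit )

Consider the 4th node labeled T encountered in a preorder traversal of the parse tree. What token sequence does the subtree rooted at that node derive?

unit

[T [A a] -> [T [A unit] -> [T [A ( [T [A unit]] )]]]]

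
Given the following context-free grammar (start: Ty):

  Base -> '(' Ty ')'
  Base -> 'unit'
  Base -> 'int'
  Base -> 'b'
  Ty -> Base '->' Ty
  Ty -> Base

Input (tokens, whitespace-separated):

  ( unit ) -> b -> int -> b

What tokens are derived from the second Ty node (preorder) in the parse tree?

unit

[Ty [Base ( [Ty [Base unit]] )] -> [Ty [Base b] -> [Ty [Base int] -> [Ty [Base b]]]]]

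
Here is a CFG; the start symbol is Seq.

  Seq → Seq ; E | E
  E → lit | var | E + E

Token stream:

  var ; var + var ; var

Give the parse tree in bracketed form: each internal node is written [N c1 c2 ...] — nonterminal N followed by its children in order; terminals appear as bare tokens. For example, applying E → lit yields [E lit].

[Seq [Seq [Seq [E var]] ; [E [E var] + [E var]]] ; [E var]]

Seq
Seq ; E
Seq ; E ; E
E ; E ; E
var ; E ; E
var ; E + E ; E
var ; var + E ; E
var ; var + var ; E
var ; var + var ; var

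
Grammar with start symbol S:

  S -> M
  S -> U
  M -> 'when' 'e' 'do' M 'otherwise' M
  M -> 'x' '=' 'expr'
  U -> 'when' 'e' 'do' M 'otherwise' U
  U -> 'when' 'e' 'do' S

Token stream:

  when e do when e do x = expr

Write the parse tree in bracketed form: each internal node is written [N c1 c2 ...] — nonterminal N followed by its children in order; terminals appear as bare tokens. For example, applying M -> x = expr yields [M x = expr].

S
U
when e do S
when e do U
when e do when e do S
when e do when e do M
when e do when e do x = expr

[S [U when e do [S [U when e do [S [M x = expr]]]]]]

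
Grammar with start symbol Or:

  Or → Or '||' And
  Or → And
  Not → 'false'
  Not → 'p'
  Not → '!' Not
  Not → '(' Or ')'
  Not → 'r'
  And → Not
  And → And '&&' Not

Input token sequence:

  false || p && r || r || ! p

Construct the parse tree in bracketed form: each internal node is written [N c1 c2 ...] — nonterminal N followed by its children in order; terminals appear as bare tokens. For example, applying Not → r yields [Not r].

Or
Or || And
Or || And || And
Or || And || And || And
And || And || And || And
Not || And || And || And
false || And || And || And
false || And && Not || And || And
false || Not && Not || And || And
false || p && Not || And || And
false || p && r || And || And
false || p && r || Not || And
false || p && r || r || And
false || p && r || r || Not
false || p && r || r || ! Not
false || p && r || r || ! p

[Or [Or [Or [Or [And [Not false]]] || [And [And [Not p]] && [Not r]]] || [And [Not r]]] || [And [Not ! [Not p]]]]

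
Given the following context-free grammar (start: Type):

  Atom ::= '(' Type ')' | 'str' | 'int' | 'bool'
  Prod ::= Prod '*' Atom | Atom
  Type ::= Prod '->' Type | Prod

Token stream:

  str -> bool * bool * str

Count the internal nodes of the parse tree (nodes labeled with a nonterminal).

10

[Type [Prod [Atom str]] -> [Type [Prod [Prod [Prod [Atom bool]] * [Atom bool]] * [Atom str]]]]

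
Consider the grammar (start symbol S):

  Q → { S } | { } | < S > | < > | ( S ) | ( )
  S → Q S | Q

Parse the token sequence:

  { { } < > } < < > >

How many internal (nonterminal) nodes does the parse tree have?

[S [Q { [S [Q { }] [S [Q < >]]] }] [S [Q < [S [Q < >]] >]]]

10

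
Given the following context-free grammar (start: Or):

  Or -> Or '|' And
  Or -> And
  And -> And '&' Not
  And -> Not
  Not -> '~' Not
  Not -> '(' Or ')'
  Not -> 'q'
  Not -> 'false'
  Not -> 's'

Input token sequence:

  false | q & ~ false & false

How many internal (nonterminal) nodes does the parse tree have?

11

[Or [Or [And [Not false]]] | [And [And [And [Not q]] & [Not ~ [Not false]]] & [Not false]]]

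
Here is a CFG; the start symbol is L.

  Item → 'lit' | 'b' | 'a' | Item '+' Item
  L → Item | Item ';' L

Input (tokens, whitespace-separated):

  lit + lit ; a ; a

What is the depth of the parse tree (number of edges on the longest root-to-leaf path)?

4

[L [Item [Item lit] + [Item lit]] ; [L [Item a] ; [L [Item a]]]]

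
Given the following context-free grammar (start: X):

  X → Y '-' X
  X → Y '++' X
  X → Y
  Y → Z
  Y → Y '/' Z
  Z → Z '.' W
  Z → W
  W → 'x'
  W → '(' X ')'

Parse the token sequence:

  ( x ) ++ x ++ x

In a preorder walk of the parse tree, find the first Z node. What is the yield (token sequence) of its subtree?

( x )

[X [Y [Z [W ( [X [Y [Z [W x]]]] )]]] ++ [X [Y [Z [W x]]] ++ [X [Y [Z [W x]]]]]]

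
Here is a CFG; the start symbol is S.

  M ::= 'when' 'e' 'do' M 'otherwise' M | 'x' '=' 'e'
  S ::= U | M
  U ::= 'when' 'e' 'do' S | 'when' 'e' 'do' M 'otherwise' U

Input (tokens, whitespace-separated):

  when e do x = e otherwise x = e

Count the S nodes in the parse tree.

[S [M when e do [M x = e] otherwise [M x = e]]]

1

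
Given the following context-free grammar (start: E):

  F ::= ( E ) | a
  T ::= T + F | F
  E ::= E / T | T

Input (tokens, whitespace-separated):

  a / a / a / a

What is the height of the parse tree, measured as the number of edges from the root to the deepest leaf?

[E [E [E [E [T [F a]]] / [T [F a]]] / [T [F a]]] / [T [F a]]]

6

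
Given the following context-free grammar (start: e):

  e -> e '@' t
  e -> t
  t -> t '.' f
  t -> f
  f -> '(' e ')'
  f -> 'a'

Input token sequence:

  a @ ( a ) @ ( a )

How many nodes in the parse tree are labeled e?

5

[e [e [e [t [f a]]] @ [t [f ( [e [t [f a]]] )]]] @ [t [f ( [e [t [f a]]] )]]]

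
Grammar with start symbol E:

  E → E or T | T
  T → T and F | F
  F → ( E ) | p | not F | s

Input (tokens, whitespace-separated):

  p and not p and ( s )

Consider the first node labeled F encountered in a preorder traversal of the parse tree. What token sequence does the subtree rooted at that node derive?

[E [T [T [T [F p]] and [F not [F p]]] and [F ( [E [T [F s]]] )]]]

p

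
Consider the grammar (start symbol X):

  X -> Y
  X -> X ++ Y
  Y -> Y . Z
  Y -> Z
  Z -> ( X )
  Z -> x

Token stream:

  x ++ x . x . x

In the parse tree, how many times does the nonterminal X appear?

2

[X [X [Y [Z x]]] ++ [Y [Y [Y [Z x]] . [Z x]] . [Z x]]]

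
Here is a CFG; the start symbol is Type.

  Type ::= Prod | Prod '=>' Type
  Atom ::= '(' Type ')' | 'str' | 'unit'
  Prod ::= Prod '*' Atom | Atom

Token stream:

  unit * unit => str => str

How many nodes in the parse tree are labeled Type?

[Type [Prod [Prod [Atom unit]] * [Atom unit]] => [Type [Prod [Atom str]] => [Type [Prod [Atom str]]]]]

3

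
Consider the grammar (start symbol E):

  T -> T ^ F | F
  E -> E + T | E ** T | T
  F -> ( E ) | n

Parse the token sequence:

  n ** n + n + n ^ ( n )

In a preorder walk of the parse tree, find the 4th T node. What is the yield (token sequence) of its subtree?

n ^ ( n )

[E [E [E [E [T [F n]]] ** [T [F n]]] + [T [F n]]] + [T [T [F n]] ^ [F ( [E [T [F n]]] )]]]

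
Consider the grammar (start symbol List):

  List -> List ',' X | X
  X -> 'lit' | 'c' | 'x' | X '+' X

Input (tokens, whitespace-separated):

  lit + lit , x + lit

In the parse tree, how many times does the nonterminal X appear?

[List [List [X [X lit] + [X lit]]] , [X [X x] + [X lit]]]

6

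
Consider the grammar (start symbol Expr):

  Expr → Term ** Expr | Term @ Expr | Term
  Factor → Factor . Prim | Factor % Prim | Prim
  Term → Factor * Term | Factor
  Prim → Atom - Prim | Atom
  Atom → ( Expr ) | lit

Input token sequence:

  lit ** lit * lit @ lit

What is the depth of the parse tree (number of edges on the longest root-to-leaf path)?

7

[Expr [Term [Factor [Prim [Atom lit]]]] ** [Expr [Term [Factor [Prim [Atom lit]]] * [Term [Factor [Prim [Atom lit]]]]] @ [Expr [Term [Factor [Prim [Atom lit]]]]]]]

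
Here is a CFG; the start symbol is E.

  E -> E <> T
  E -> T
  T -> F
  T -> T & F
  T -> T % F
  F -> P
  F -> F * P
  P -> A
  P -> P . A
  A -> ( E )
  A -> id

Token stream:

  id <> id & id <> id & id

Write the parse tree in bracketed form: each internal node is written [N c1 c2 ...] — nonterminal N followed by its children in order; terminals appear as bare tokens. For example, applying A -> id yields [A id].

E
E <> T
E <> T <> T
T <> T <> T
F <> T <> T
P <> T <> T
A <> T <> T
id <> T <> T
id <> T & F <> T
id <> F & F <> T
id <> P & F <> T
id <> A & F <> T
id <> id & F <> T
id <> id & P <> T
id <> id & A <> T
id <> id & id <> T
id <> id & id <> T & F
id <> id & id <> F & F
id <> id & id <> P & F
id <> id & id <> A & F
id <> id & id <> id & F
id <> id & id <> id & P
id <> id & id <> id & A
id <> id & id <> id & id

[E [E [E [T [F [P [A id]]]]] <> [T [T [F [P [A id]]]] & [F [P [A id]]]]] <> [T [T [F [P [A id]]]] & [F [P [A id]]]]]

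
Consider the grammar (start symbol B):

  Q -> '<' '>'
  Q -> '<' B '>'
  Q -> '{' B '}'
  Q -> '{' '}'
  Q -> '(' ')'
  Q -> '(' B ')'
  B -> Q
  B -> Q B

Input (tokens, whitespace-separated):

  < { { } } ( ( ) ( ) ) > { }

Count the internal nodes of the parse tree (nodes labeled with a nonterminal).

14

[B [Q < [B [Q { [B [Q { }]] }] [B [Q ( [B [Q ( )] [B [Q ( )]]] )]]] >] [B [Q { }]]]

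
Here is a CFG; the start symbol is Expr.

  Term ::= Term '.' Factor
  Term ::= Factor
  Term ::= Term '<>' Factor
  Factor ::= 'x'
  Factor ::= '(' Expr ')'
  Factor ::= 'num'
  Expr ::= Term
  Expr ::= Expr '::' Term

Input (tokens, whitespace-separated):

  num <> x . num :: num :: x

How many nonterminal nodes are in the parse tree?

13

[Expr [Expr [Expr [Term [Term [Term [Factor num]] <> [Factor x]] . [Factor num]]] :: [Term [Factor num]]] :: [Term [Factor x]]]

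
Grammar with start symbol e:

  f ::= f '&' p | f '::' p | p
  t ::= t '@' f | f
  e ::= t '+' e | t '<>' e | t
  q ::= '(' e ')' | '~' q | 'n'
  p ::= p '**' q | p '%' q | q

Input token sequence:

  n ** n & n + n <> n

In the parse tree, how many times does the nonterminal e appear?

3

[e [t [f [f [p [p [q n]] ** [q n]]] & [p [q n]]]] + [e [t [f [p [q n]]]] <> [e [t [f [p [q n]]]]]]]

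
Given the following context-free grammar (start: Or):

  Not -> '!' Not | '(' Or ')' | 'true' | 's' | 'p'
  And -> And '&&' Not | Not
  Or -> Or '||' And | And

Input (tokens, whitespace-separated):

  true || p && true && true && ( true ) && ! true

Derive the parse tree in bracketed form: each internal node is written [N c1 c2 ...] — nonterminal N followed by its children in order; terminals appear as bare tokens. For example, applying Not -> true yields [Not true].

Or
Or || And
And || And
Not || And
true || And
true || And && Not
true || And && Not && Not
true || And && Not && Not && Not
true || And && Not && Not && Not && Not
true || Not && Not && Not && Not && Not
true || p && Not && Not && Not && Not
true || p && true && Not && Not && Not
true || p && true && true && Not && Not
true || p && true && true && ( Or ) && Not
true || p && true && true && ( And ) && Not
true || p && true && true && ( Not ) && Not
true || p && true && true && ( true ) && Not
true || p && true && true && ( true ) && ! Not
true || p && true && true && ( true ) && ! true

[Or [Or [And [Not true]]] || [And [And [And [And [And [Not p]] && [Not true]] && [Not true]] && [Not ( [Or [And [Not true]]] )]] && [Not ! [Not true]]]]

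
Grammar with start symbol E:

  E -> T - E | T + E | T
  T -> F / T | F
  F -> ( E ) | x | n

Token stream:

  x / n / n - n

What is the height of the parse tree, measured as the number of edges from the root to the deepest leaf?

[E [T [F x] / [T [F n] / [T [F n]]]] - [E [T [F n]]]]

5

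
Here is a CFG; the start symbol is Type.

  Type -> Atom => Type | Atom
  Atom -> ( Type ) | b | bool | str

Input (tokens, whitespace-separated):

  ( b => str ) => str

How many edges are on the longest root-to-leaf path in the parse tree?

5

[Type [Atom ( [Type [Atom b] => [Type [Atom str]]] )] => [Type [Atom str]]]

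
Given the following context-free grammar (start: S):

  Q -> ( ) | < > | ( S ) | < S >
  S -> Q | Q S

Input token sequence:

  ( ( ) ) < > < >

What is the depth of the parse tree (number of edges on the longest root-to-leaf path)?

[S [Q ( [S [Q ( )]] )] [S [Q < >] [S [Q < >]]]]

4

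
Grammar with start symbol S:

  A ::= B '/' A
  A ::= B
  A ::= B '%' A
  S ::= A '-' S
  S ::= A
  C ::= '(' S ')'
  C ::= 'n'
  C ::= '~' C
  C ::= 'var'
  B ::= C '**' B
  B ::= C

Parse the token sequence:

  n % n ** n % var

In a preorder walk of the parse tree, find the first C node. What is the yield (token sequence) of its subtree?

n

[S [A [B [C n]] % [A [B [C n] ** [B [C n]]] % [A [B [C var]]]]]]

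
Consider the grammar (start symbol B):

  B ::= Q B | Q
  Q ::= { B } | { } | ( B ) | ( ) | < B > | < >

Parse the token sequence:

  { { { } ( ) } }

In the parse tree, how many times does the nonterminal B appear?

4

[B [Q { [B [Q { [B [Q { }] [B [Q ( )]]] }]] }]]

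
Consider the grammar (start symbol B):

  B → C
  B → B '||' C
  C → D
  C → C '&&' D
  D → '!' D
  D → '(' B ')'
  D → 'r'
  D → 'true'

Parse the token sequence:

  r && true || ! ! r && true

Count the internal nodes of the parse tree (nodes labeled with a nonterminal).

[B [B [C [C [D r]] && [D true]]] || [C [C [D ! [D ! [D r]]]] && [D true]]]

12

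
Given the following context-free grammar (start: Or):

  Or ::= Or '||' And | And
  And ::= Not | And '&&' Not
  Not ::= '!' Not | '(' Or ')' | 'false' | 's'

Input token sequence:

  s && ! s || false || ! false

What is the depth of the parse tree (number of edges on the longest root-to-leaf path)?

[Or [Or [Or [And [And [Not s]] && [Not ! [Not s]]]] || [And [Not false]]] || [And [Not ! [Not false]]]]

6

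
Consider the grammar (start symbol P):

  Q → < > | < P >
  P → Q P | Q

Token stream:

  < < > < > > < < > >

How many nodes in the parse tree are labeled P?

5

[P [Q < [P [Q < >] [P [Q < >]]] >] [P [Q < [P [Q < >]] >]]]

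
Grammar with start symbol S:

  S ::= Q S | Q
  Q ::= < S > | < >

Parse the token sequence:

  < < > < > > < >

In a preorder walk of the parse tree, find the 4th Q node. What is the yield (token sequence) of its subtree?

[S [Q < [S [Q < >] [S [Q < >]]] >] [S [Q < >]]]

< >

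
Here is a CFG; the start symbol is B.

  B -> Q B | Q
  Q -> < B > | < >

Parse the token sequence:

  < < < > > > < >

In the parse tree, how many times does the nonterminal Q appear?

[B [Q < [B [Q < [B [Q < >]] >]] >] [B [Q < >]]]

4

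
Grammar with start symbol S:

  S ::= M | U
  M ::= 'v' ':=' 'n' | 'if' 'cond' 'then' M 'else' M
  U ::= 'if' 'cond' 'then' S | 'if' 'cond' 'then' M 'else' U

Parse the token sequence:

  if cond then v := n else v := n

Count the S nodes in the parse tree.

[S [M if cond then [M v := n] else [M v := n]]]

1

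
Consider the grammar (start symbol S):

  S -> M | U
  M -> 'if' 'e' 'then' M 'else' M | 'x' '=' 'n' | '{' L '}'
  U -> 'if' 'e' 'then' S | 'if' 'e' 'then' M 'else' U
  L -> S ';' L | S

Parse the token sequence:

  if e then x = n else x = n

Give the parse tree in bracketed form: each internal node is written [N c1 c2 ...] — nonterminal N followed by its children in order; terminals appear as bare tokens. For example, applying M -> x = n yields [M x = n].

[S [M if e then [M x = n] else [M x = n]]]

S
M
if e then M else M
if e then x = n else M
if e then x = n else x = n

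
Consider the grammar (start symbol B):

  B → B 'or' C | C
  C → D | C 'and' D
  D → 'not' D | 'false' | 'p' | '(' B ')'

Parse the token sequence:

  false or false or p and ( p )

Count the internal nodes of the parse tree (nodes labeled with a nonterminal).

[B [B [B [C [D false]]] or [C [D false]]] or [C [C [D p]] and [D ( [B [C [D p]]] )]]]

14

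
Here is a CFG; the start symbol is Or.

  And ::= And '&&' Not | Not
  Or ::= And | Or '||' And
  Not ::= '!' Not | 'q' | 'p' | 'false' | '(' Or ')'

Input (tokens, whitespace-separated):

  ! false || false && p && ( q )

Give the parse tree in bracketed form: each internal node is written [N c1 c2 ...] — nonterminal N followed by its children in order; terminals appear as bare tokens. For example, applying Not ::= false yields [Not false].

Or
Or || And
And || And
Not || And
! Not || And
! false || And
! false || And && Not
! false || And && Not && Not
! false || Not && Not && Not
! false || false && Not && Not
! false || false && p && Not
! false || false && p && ( Or )
! false || false && p && ( And )
! false || false && p && ( Not )
! false || false && p && ( q )

[Or [Or [And [Not ! [Not false]]]] || [And [And [And [Not false]] && [Not p]] && [Not ( [Or [And [Not q]]] )]]]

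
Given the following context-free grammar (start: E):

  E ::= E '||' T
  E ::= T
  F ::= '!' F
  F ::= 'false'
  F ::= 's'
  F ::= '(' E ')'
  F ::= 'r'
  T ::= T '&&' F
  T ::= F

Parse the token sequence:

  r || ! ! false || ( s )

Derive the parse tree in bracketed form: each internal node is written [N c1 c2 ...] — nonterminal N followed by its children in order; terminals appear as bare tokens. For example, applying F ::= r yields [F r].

E
E || T
E || T || T
T || T || T
F || T || T
r || T || T
r || F || T
r || ! F || T
r || ! ! F || T
r || ! ! false || T
r || ! ! false || F
r || ! ! false || ( E )
r || ! ! false || ( T )
r || ! ! false || ( F )
r || ! ! false || ( s )

[E [E [E [T [F r]]] || [T [F ! [F ! [F false]]]]] || [T [F ( [E [T [F s]]] )]]]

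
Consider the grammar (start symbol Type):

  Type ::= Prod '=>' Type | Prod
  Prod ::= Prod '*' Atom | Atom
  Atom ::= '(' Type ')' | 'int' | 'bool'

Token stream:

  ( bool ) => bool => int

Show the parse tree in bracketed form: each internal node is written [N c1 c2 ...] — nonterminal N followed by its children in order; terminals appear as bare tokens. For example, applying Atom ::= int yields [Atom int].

[Type [Prod [Atom ( [Type [Prod [Atom bool]]] )]] => [Type [Prod [Atom bool]] => [Type [Prod [Atom int]]]]]

Type
Prod => Type
Atom => Type
( Type ) => Type
( Prod ) => Type
( Atom ) => Type
( bool ) => Type
( bool ) => Prod => Type
( bool ) => Atom => Type
( bool ) => bool => Type
( bool ) => bool => Prod
( bool ) => bool => Atom
( bool ) => bool => int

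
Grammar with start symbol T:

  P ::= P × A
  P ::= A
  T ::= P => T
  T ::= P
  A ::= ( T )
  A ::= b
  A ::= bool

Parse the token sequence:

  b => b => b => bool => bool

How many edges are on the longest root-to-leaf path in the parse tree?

7

[T [P [A b]] => [T [P [A b]] => [T [P [A b]] => [T [P [A bool]] => [T [P [A bool]]]]]]]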